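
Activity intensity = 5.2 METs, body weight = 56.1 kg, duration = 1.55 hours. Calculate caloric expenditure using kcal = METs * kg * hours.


kcal = 5.2 * 56.1 * 1.55
= 291.72 * 1.55
= 452.17 kcal

452.17 kcal


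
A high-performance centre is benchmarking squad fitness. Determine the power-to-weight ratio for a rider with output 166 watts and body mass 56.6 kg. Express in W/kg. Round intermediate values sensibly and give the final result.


P/W = 166 / 56.6 = 2.933 W/kg

2.933 W/kg


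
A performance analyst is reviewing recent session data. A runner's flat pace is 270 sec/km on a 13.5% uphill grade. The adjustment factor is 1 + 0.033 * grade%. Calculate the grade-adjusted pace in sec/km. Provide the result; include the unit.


Factor = 1 + 0.033 * 13.5 = 1.4455
Adjusted pace = 270 * 1.4455
= 390.29 sec/km

390.29 s/km


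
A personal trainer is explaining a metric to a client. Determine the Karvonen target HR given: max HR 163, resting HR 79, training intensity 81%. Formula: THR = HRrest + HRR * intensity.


HRR = HRmax - HRrest = 163 - 79 = 84
THR = 79 + 84 * 0.81
= 147.04 bpm

147.04 bpm


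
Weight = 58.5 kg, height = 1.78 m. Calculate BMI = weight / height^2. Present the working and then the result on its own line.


height^2 = 1.78^2 = 3.1684
BMI = 58.5 / 3.1684 = 18.46 kg/m^2

18.46 kg/m^2


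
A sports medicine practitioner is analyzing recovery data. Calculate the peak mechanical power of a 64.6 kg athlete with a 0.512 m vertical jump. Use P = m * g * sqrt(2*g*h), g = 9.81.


First, sqrt(2gh) = sqrt(2 * 9.81 * 0.512)
= sqrt(10.04544) = 3.169454 m/s
Power = 64.6 * 9.81 * 3.169454 = 2008.57 W

2008.57 W


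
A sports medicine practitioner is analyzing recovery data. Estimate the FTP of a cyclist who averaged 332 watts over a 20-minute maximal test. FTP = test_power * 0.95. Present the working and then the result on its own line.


FTP = 332 * 0.95 = 315.4 W

315.4 W


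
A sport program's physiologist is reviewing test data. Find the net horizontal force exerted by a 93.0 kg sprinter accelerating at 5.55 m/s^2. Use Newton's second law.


Newton's second law: F = m * a
F = 93.0 * 5.55 = 516.15 N

516.15 N


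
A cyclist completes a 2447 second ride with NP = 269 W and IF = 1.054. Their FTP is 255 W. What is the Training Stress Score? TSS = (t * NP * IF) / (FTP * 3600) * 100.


t * NP * IF = 2447 * 269 * 1.054 = 693788.122
FTP * 3600 = 918000
TSS = (693788.122 / 918000) * 100 = 75.58

75.58 TSS


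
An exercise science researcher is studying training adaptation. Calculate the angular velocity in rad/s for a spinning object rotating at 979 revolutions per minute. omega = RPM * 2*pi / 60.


omega = RPM * 2*pi / 60
= 979 * 6.28318531 / 60
= 102.521 rad/s

102.521 rad/s


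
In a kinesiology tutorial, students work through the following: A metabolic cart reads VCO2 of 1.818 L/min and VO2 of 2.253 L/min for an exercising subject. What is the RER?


RER = VCO2 / VO2 = 1.818 / 2.253 = 0.8069

0.8069


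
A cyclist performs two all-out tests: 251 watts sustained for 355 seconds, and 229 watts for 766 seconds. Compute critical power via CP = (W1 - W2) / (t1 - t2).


W1 = P1 * t1 = 251 * 355 = 89105 J
W2 = P2 * t2 = 229 * 766 = 175414 J
CP = (89105 - 175414) / (355 - 766)
= 210.0 W

210.0 W


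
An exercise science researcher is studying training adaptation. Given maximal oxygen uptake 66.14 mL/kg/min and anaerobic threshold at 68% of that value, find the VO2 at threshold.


Percentage as decimal = 0.68
VO2 at AT = 66.14 * 0.68 = 44.98 mL/kg/min

44.98 mL/kg/min


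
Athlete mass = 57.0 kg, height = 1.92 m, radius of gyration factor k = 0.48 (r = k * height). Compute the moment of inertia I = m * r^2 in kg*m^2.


r = k * height = 0.48 * 1.92 = 0.9216 m
r^2 = 0.9216^2 = 0.849347
I = 57.0 * 0.849347 = 48.413 kg*m^2

48.413 kg*m^2


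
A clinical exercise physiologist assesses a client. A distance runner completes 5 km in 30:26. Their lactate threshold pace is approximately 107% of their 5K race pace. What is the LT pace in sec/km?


Convert to seconds: 30 min 26 s = 1826 s
Pace per km = 1826 / 5 = 365.2 s/km
LT pace = 365.2 * 1.07 = 390.76 s/km

390.76 s/km


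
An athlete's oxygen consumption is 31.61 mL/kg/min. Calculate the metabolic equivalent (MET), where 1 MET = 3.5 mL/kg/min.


MET = VO2 / 3.5
= 31.61 / 3.5
= 9.03 METs

9.03 METs


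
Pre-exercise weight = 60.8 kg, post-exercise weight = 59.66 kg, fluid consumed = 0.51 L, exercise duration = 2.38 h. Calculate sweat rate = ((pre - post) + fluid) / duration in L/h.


Weight loss = 60.8 - 59.66 = 1.14 kg (approx L)
Total sweat = 1.14 + 0.51 = 1.65 L
Sweat rate = 1.65 / 2.38 = 0.693 L/h

0.693 L/h


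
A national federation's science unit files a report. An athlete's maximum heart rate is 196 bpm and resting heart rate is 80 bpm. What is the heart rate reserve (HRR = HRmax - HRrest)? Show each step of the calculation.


HRR = HRmax - HRrest
= 196 - 80
= 116 bpm

116 bpm


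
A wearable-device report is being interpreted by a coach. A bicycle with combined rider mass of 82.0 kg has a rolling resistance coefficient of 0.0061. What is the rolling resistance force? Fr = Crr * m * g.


Fr = 0.0061 * 82.0 * 9.81
= 0.5002 * 9.81
= 4.907 N

4.907 N


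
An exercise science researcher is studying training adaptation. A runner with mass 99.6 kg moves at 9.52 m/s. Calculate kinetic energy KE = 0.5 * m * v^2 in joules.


v^2 = 9.52^2 = 90.6304
KE = 0.5 * 99.6 * 90.6304
= 4513.39 J

4513.39 J


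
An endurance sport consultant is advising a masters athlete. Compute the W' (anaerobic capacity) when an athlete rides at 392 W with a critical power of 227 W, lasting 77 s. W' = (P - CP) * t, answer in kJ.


Above-CP power = 165 W
Duration = 77 s
W' = 165 * 77 = 12705 J
Convert: 12705 / 1000 = 12.705 kJ

12.705 kJ


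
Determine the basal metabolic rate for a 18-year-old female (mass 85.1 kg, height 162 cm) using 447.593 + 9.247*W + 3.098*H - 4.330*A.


BMR = 447.593 + 9.247*85.1 + 3.098*162 - 4.330*18
= 1658.45 kcal/day

1658.45 kcal/day


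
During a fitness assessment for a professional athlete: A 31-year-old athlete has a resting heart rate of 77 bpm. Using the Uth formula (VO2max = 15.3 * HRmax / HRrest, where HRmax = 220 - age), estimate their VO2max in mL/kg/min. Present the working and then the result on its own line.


HRmax = 220 - 31 = 189 bpm
Ratio = HRmax / HRrest = 189 / 77 = 2.4545
VO2max = 15.3 * 2.4545 = 37.55 mL/kg/min

37.55 mL/kg/min


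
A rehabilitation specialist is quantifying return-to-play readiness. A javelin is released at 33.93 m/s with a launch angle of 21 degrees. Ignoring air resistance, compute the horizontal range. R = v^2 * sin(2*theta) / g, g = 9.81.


Launch speed squared = 1151.2449
sin(2 * 21 deg) = 0.669131
Range = 1151.2449 * 0.669131 / 9.81
= 78.525 m

78.525 m


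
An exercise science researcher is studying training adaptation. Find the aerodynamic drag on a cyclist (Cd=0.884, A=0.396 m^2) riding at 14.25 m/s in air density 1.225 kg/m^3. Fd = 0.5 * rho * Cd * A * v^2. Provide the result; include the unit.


Fd = 0.5 * 1.225 * 0.884 * 0.396 * 14.25^2
= 0.5 * 1.225 * 0.884 * 0.396 * 203.0625
= 43.539 N

43.539 N


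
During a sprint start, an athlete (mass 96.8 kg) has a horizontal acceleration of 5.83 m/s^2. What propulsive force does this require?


Propulsive force = mass * acceleration
= 96.8 kg * 5.83 m/s^2
= 564.34 N

564.34 N


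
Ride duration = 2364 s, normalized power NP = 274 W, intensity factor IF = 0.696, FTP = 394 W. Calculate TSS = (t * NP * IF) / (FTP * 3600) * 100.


Numerator = 2364 * 274 * 0.696 = 450824.256
Denominator = 394 * 3600 = 1418400
TSS = 450824.256 / 1418400 * 100
= 31.78

31.78 TSS


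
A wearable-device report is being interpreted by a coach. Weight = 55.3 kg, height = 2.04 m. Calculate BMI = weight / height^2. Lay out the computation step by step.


height^2 = 2.04^2 = 4.1616
BMI = 55.3 / 4.1616 = 13.29 kg/m^2

13.29 kg/m^2


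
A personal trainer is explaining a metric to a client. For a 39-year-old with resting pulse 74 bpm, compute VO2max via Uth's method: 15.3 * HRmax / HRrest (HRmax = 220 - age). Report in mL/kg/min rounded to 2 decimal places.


Step 1: HRmax = 220 - 39 = 181 bpm
Step 2: Ratio = 181 / 74 = 2.4459
Step 3: VO2max = 15.3 * 2.4459 = 37.42 mL/kg/min

37.42 mL/kg/min


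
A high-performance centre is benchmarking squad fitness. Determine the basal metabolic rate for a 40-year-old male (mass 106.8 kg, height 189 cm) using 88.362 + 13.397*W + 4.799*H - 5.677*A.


BMR = 88.362 + 13.397*106.8 + 4.799*189 - 5.677*40
= 2199.09 kcal/day

2199.09 kcal/day


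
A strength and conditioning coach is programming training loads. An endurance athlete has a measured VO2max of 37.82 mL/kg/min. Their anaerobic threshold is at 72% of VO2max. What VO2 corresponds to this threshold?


Anaerobic threshold VO2 = VO2max * 72%
= 37.82 * 0.72
= 27.23 mL/kg/min

27.23 mL/kg/min


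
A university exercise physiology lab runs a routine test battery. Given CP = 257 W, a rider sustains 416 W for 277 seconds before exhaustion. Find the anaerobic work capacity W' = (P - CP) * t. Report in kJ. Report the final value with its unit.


Excess power = 416 - 257 = 159 W
Work above CP = 159 * 277 = 44043 J
W' = 44.043 kJ

44.043 kJ


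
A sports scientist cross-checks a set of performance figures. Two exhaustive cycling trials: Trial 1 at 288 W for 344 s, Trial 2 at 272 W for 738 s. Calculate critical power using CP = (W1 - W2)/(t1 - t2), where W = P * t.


W1 = 288 * 344 = 99072 J
W2 = 272 * 738 = 200736 J
CP = (99072 - 200736) / (344 - 738)
= -101664 / -394
= 258.03 W

258.03 W


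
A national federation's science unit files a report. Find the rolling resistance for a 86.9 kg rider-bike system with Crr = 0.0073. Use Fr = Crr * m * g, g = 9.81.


m * g = 86.9 * 9.81 = 852.489 N
Fr = 0.0073 * 852.489 = 6.223 N

6.223 N


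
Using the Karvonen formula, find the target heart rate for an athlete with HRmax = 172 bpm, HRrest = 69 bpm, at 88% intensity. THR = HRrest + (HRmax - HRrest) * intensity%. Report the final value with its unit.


HRR = 172 - 69 = 103
THR = 69 + 103 * 0.88
= 69 + 90.64
= 159.64 bpm

159.64 bpm


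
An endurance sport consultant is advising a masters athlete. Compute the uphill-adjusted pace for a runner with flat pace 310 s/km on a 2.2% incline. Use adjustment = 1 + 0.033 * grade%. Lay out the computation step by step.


Adjustment factor = 1 + 0.033 * 2.2 = 1.0726
Grade-adjusted pace = 310 * 1.0726 = 332.51 s/km

332.51 s/km


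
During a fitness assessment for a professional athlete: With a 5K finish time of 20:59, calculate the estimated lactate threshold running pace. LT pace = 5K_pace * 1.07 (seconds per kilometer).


Race duration = 1259 s for 5 km
Average pace = 1259 / 5 = 251.8 s/km
LT pace = 251.8 * 1.07
= 269.43 s/km

269.43 s/km


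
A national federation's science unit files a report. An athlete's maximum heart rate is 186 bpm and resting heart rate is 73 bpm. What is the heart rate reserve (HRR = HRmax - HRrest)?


HRR = HRmax - HRrest
= 186 - 73
= 113 bpm

113 bpm


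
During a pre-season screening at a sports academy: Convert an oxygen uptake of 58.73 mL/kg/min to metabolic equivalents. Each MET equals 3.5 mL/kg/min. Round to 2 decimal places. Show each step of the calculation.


One MET = 3.5 mL/kg/min
Number of METs = 58.73 / 3.5
= 16.78 METs

16.78 METs


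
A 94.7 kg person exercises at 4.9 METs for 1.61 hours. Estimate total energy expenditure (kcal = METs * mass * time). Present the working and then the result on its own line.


Energy = METs * mass(kg) * time(h)
= 4.9 * 94.7 * 1.61
= 747.09 kcal

747.09 kcal


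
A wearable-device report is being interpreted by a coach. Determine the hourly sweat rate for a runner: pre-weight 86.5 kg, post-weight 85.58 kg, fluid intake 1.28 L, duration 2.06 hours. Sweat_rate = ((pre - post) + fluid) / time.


Mass lost = 86.5 - 85.58 = 0.92 kg
Add fluid consumed: 0.92 + 1.28 = 2.2 L total sweat
Sweat rate = 2.2 / 2.06 = 1.068 L/h

1.068 L/h


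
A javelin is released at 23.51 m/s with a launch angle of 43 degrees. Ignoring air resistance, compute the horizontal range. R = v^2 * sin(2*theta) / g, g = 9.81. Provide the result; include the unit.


Launch speed squared = 552.7201
sin(2 * 43 deg) = 0.997564
Range = 552.7201 * 0.997564 / 9.81
= 56.205 m

56.205 m


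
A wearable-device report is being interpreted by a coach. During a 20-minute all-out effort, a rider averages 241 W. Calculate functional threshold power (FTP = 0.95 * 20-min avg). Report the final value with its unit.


FTP = 0.95 * 241
= 228.95 W

228.95 W


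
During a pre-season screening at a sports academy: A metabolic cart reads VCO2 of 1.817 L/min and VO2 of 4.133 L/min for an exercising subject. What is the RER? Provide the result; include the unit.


RER = VCO2 / VO2 = 1.817 / 4.133 = 0.4396

0.4396


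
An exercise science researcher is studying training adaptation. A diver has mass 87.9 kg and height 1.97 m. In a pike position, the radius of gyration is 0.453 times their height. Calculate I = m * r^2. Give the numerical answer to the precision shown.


r = 0.453 * 1.97 = 0.89241 m
I = m * r^2 = 87.9 * 0.796396 = 70.003 kg*m^2

70.003 kg*m^2


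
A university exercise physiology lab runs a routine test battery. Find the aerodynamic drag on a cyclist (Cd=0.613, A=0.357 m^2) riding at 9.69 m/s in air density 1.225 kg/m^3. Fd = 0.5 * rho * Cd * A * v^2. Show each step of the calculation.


Fd = 0.5 * 1.225 * 0.613 * 0.357 * 9.69^2
= 0.5 * 1.225 * 0.613 * 0.357 * 93.8961
= 12.586 N

12.586 N


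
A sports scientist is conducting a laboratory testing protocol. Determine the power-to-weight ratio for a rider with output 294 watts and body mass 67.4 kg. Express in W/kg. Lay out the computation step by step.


P/W = 294 / 67.4 = 4.362 W/kg

4.362 W/kg


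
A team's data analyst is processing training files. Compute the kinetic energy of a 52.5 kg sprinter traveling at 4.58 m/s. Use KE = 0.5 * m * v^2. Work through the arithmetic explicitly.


Velocity squared = 20.9764
KE = 0.5 * 52.5 * 20.9764 = 550.63 J

550.63 J


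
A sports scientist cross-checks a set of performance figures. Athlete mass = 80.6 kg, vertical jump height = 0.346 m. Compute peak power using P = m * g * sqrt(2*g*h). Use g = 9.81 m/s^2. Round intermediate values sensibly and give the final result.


sqrt(2 * 9.81 * 0.346) = sqrt(6.78852) = 2.605479 m/s
P = 80.6 * 9.81 * 2.605479
= 2060.12 W

2060.12 W


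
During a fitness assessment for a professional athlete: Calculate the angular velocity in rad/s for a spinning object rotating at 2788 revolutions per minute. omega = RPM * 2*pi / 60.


omega = RPM * 2*pi / 60
= 2788 * 6.28318531 / 60
= 291.959 rad/s

291.959 rad/s


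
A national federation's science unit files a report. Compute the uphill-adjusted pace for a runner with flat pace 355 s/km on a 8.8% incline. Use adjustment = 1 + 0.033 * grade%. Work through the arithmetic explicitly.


Adjustment factor = 1 + 0.033 * 8.8 = 1.2904
Grade-adjusted pace = 355 * 1.2904 = 458.09 s/km

458.09 s/km


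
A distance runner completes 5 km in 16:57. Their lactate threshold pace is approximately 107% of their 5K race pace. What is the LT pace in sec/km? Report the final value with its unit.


Convert to seconds: 16 min 57 s = 1017 s
Pace per km = 1017 / 5 = 203.4 s/km
LT pace = 203.4 * 1.07 = 217.64 s/km

217.64 s/km


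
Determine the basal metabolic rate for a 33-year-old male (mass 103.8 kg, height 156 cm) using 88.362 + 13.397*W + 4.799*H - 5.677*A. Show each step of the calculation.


BMR = 88.362 + 13.397*103.8 + 4.799*156 - 5.677*33
= 2040.27 kcal/day

2040.27 kcal/day


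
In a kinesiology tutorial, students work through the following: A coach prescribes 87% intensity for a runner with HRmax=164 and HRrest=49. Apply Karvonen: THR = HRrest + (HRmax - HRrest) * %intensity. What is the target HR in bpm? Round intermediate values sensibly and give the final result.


Heart rate reserve = 164 - 49 = 115
Intensity fraction = 87 / 100 = 0.87
THR = 49 + 115 * 0.87 = 149.05 bpm

149.05 bpm


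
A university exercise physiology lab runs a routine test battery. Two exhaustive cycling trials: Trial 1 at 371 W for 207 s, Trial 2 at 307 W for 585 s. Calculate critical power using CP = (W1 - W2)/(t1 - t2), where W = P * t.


W1 = 371 * 207 = 76797 J
W2 = 307 * 585 = 179595 J
CP = (76797 - 179595) / (207 - 585)
= -102798 / -378
= 271.95 W

271.95 W


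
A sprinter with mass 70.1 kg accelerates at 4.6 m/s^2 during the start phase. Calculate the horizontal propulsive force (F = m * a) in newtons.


F = m * a
= 70.1 * 4.6
= 322.46 N

322.46 N


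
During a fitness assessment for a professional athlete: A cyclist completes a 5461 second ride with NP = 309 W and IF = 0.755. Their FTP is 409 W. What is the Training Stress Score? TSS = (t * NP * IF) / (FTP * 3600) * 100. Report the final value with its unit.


t * NP * IF = 5461 * 309 * 0.755 = 1274023.995
FTP * 3600 = 1472400
TSS = (1274023.995 / 1472400) * 100 = 86.53

86.53 TSS


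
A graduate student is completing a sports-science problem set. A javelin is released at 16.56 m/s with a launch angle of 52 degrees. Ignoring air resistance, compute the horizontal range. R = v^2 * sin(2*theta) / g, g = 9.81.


Launch speed squared = 274.2336
sin(2 * 52 deg) = 0.970296
Range = 274.2336 * 0.970296 / 9.81
= 27.124 m

27.124 m


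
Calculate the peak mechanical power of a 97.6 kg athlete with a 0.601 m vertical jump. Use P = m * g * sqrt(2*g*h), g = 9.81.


First, sqrt(2gh) = sqrt(2 * 9.81 * 0.601)
= sqrt(11.79162) = 3.433893 m/s
Power = 97.6 * 9.81 * 3.433893 = 3287.8 W

3287.8 W


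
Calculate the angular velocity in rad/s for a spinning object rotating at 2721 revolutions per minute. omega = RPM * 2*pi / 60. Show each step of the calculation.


omega = RPM * 2*pi / 60
= 2721 * 6.28318531 / 60
= 284.942 rad/s

284.942 rad/s


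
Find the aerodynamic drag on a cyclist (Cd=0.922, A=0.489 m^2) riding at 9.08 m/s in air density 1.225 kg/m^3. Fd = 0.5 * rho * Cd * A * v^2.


Fd = 0.5 * 1.225 * 0.922 * 0.489 * 9.08^2
= 0.5 * 1.225 * 0.922 * 0.489 * 82.4464
= 22.768 N

22.768 N


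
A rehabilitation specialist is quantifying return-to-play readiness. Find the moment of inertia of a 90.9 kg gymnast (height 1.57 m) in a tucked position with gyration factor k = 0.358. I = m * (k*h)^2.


Radius of gyration = 0.358 * 1.57 = 0.56206 m
I = 90.9 * 0.56206^2
= 90.9 * 0.315911
= 28.716 kg*m^2

28.716 kg*m^2


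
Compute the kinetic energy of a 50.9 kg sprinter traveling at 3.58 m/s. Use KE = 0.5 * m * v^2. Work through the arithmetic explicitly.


Velocity squared = 12.8164
KE = 0.5 * 50.9 * 12.8164 = 326.18 J

326.18 J


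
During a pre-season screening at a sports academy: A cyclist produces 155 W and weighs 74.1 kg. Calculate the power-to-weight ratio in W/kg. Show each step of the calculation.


P/W = power / mass
= 155 / 74.1
= 2.092 W/kg

2.092 W/kg


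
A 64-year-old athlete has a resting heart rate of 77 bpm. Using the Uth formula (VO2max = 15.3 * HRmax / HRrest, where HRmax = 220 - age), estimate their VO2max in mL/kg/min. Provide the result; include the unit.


HRmax = 220 - 64 = 156 bpm
Ratio = HRmax / HRrest = 156 / 77 = 2.026
VO2max = 15.3 * 2.026 = 31.0 mL/kg/min

31.0 mL/kg/min


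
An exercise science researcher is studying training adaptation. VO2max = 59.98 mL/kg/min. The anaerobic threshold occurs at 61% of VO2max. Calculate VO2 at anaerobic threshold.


AT fraction = 61 / 100 = 0.61
AT VO2 = 59.98 * 0.61
= 36.59 mL/kg/min

36.59 mL/kg/min


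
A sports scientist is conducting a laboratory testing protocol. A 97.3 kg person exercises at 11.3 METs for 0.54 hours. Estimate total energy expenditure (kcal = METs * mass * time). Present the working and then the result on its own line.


Energy = METs * mass(kg) * time(h)
= 11.3 * 97.3 * 0.54
= 593.72 kcal

593.72 kcal


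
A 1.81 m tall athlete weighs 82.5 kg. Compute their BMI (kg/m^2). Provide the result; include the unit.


height^2 = 3.2761 m^2
BMI = 82.5 / 3.2761 = 25.18 kg/m^2

25.18 kg/m^2


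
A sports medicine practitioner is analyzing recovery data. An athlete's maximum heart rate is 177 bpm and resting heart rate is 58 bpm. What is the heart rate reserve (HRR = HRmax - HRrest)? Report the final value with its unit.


HRR = HRmax - HRrest
= 177 - 58
= 119 bpm

119 bpm


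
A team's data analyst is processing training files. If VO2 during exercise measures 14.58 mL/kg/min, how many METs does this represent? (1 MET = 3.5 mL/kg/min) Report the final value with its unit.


METs = VO2 / 3.5 = 14.58 / 3.5 = 4.17

4.17 METs


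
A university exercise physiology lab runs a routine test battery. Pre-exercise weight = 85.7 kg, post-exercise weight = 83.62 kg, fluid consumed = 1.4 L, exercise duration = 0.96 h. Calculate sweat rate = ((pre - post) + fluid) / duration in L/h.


Weight loss = 85.7 - 83.62 = 2.08 kg (approx L)
Total sweat = 2.08 + 1.4 = 3.48 L
Sweat rate = 3.48 / 0.96 = 3.625 L/h

3.625 L/h


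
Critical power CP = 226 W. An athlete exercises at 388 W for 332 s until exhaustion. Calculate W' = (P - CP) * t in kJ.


P - CP = 388 - 226 = 162 W
W' = 162 * 332 = 53784 J
= 53784 / 1000 = 53.784 kJ

53.784 kJ


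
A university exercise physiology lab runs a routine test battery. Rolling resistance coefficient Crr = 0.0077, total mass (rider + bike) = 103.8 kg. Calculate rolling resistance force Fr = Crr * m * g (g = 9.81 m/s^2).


Fr = Crr * m * g
= 0.0077 * 103.8 * 9.81
= 7.841 N

7.841 N


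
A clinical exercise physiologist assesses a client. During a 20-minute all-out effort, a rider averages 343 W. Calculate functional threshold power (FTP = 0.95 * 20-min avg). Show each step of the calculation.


FTP = 0.95 * 343
= 325.85 W

325.85 W


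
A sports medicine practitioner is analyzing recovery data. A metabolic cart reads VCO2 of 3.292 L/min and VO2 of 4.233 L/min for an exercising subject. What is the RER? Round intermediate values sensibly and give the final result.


RER = VCO2 / VO2 = 3.292 / 4.233 = 0.7777

0.7777


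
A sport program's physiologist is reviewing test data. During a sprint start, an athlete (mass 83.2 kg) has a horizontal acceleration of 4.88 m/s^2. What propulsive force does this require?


Propulsive force = mass * acceleration
= 83.2 kg * 4.88 m/s^2
= 406.02 N

406.02 N


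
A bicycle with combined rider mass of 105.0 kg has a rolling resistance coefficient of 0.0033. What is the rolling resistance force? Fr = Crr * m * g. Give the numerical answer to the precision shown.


Fr = 0.0033 * 105.0 * 9.81
= 0.3465 * 9.81
= 3.399 N

3.399 N


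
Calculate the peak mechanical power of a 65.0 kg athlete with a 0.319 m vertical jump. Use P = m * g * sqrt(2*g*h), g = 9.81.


First, sqrt(2gh) = sqrt(2 * 9.81 * 0.319)
= sqrt(6.25878) = 2.501755 m/s
Power = 65.0 * 9.81 * 2.501755 = 1595.24 W

1595.24 W


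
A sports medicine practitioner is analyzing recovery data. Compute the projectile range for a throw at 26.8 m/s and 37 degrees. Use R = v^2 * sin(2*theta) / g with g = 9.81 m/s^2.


Two times the angle = 74 degrees
sin(74) = 0.961262
R = 718.24 * 0.961262 / 9.81 = 70.379 m

70.379 m


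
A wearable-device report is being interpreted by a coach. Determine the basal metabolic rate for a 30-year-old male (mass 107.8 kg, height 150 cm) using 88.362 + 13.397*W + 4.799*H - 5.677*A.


BMR = 88.362 + 13.397*107.8 + 4.799*150 - 5.677*30
= 2082.1 kcal/day

2082.1 kcal/day


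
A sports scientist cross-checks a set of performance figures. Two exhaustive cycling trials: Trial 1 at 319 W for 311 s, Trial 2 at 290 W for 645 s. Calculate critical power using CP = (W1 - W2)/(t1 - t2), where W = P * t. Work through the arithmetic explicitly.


W1 = 319 * 311 = 99209 J
W2 = 290 * 645 = 187050 J
CP = (99209 - 187050) / (311 - 645)
= -87841 / -334
= 263.0 W

263.0 W


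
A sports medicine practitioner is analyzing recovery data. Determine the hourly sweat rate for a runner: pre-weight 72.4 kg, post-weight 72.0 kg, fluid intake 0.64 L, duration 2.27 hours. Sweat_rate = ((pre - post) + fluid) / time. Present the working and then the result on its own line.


Mass lost = 72.4 - 72.0 = 0.4 kg
Add fluid consumed: 0.4 + 0.64 = 1.04 L total sweat
Sweat rate = 1.04 / 2.27 = 0.458 L/h

0.458 L/h


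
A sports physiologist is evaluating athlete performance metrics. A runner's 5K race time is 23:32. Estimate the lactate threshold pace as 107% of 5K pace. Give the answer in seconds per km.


Total race time = 23*60 + 32 = 1412 seconds
5K pace = 1412 / 5 = 282.4 sec/km
LT pace = 282.4 * 1.07 = 302.17 sec/km

302.17 s/km


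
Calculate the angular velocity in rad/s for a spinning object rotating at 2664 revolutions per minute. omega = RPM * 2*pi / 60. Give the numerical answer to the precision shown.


omega = RPM * 2*pi / 60
= 2664 * 6.28318531 / 60
= 278.973 rad/s

278.973 rad/s


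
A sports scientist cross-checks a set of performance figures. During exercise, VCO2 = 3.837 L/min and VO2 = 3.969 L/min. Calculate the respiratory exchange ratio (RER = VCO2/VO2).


RER = VCO2 / VO2
= 3.837 / 3.969
= 0.9667

0.9667


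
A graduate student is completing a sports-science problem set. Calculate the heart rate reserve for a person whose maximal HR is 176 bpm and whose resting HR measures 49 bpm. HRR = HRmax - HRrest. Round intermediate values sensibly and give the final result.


HRmax = 176 bpm
HRrest = 49 bpm
HRR = 176 - 49 = 127 bpm

127 bpm


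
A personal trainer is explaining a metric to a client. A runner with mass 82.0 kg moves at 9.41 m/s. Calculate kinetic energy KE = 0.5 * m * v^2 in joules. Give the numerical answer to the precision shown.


v^2 = 9.41^2 = 88.5481
KE = 0.5 * 82.0 * 88.5481
= 3630.47 J

3630.47 J


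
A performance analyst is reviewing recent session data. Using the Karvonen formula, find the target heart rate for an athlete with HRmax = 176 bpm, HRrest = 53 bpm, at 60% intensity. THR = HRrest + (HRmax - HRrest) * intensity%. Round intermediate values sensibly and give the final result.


HRR = 176 - 53 = 123
THR = 53 + 123 * 0.6
= 53 + 73.8
= 126.8 bpm

126.8 bpm


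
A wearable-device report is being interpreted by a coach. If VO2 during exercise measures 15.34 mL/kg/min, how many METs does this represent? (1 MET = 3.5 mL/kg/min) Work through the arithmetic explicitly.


METs = VO2 / 3.5 = 15.34 / 3.5 = 4.38

4.38 METs


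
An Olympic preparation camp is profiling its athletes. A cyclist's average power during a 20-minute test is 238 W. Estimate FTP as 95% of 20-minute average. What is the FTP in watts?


FTP = 20-min power * 0.95
= 238 * 0.95
= 226.1 W

226.1 W


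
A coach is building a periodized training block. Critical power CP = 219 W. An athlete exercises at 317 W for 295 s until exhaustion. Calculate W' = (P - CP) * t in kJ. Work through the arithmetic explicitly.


P - CP = 317 - 219 = 98 W
W' = 98 * 295 = 28910 J
= 28910 / 1000 = 28.91 kJ

28.91 kJ


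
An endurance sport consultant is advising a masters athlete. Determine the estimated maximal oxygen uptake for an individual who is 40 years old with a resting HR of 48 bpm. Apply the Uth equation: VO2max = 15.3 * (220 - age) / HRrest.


HRmax = 220 - 40 = 180
VO2max = 15.3 * (180 / 48)
= 15.3 * 3.75
= 57.38 mL/kg/min

57.38 mL/kg/min


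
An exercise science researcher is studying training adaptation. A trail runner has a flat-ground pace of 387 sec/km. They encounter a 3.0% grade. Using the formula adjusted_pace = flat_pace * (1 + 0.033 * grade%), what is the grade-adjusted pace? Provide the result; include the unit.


Grade factor = 1 + 0.033 * 3.0 = 1.099
Adjusted = 387 * 1.099 = 425.31 sec/km

425.31 s/km


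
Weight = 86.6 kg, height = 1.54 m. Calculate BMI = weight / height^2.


height^2 = 1.54^2 = 2.3716
BMI = 86.6 / 2.3716 = 36.52 kg/m^2

36.52 kg/m^2


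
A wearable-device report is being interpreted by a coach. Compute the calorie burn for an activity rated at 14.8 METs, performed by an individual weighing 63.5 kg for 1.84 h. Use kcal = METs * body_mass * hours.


Product of METs and mass = 14.8 * 63.5 = 939.8
Total kcal = 939.8 * 1.84 = 1729.23 kcal

1729.23 kcal


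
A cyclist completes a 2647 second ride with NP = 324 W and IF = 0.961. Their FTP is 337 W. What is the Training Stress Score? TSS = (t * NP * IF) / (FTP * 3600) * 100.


t * NP * IF = 2647 * 324 * 0.961 = 824180.508
FTP * 3600 = 1213200
TSS = (824180.508 / 1213200) * 100 = 67.93

67.93 TSS


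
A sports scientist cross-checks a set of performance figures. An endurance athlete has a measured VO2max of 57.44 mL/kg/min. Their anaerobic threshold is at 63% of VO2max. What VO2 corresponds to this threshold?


Anaerobic threshold VO2 = VO2max * 63%
= 57.44 * 0.63
= 36.19 mL/kg/min

36.19 mL/kg/min


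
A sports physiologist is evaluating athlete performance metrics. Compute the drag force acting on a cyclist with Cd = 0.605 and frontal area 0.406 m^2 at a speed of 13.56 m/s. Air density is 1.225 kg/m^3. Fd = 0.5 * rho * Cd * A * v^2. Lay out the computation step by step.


Step 1: v^2 = 183.8736
Step 2: Fd = 0.5 * 1.225 * 0.605 * 0.406 * 183.8736
= 27.663 N

27.663 N


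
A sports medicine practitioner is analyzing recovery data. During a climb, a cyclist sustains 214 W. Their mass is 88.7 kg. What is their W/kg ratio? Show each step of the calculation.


Power-to-weight = 214 W / 88.7 kg
= 2.413 W/kg

2.413 W/kg


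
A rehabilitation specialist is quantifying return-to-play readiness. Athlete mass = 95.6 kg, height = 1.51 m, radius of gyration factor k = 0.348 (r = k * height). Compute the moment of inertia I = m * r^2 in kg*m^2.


r = k * height = 0.348 * 1.51 = 0.52548 m
r^2 = 0.52548^2 = 0.276129
I = 95.6 * 0.276129 = 26.398 kg*m^2

26.398 kg*m^2


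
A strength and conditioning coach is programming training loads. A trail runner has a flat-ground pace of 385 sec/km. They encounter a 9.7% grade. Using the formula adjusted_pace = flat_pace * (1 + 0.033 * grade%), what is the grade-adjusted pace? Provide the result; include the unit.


Grade factor = 1 + 0.033 * 9.7 = 1.3201
Adjusted = 385 * 1.3201 = 508.24 sec/km

508.24 s/km


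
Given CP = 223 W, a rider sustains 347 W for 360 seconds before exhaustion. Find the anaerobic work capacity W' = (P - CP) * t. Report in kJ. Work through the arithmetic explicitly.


Excess power = 347 - 223 = 124 W
Work above CP = 124 * 360 = 44640 J
W' = 44.64 kJ

44.64 kJ


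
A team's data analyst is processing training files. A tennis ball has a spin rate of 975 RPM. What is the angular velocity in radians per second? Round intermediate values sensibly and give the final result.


Convert RPM to rad/s: multiply by 2*pi and divide by 60
omega = 975 * 2 * pi / 60
= 102.102 rad/s

102.102 rad/s


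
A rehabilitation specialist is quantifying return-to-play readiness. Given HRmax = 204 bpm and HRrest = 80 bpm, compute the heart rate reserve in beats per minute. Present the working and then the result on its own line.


Heart rate reserve = maximum HR minus resting HR
HRR = 204 - 80 = 124 bpm

124 bpm


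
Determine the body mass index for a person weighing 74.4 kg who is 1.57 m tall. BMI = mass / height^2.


BMI = mass / height^2
= 74.4 / 1.57^2
= 74.4 / 2.4649
= 30.18 kg/m^2

30.18 kg/m^2


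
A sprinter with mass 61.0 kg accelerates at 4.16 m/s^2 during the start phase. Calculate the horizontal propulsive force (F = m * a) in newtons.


F = m * a
= 61.0 * 4.16
= 253.76 N

253.76 N


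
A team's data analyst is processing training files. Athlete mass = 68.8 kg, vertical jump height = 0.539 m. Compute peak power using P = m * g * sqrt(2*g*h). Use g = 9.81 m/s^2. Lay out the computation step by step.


sqrt(2 * 9.81 * 0.539) = sqrt(10.57518) = 3.25195 m/s
P = 68.8 * 9.81 * 3.25195
= 2194.83 W

2194.83 W


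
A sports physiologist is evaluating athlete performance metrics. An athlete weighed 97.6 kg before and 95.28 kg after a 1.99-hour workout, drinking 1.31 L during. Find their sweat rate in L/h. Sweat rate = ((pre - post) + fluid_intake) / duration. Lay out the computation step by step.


Body mass change = 2.32 kg
Total sweat loss = 2.32 + 1.31 = 3.63 L
Rate = 3.63 / 1.99 = 1.824 L/h

1.824 L/h


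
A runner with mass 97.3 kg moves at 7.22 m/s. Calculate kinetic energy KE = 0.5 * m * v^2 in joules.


v^2 = 7.22^2 = 52.1284
KE = 0.5 * 97.3 * 52.1284
= 2536.05 J

2536.05 J


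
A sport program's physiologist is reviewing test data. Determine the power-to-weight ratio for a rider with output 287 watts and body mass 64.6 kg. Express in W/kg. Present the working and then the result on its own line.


P/W = 287 / 64.6 = 4.443 W/kg

4.443 W/kg


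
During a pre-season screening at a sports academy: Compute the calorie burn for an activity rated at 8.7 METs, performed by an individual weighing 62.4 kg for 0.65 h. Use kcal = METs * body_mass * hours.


Product of METs and mass = 8.7 * 62.4 = 542.88
Total kcal = 542.88 * 0.65 = 352.87 kcal

352.87 kcal


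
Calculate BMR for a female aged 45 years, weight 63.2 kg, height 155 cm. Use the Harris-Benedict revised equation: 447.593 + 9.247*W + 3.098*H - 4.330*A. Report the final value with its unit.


Substituting values:
W term = 9.247 * 63.2 = 584.4104
H term = 3.098 * 155 = 480.19
A term = 4.330 * 45 = 194.85
BMR = 1317.34 kcal/day

1317.34 kcal/day


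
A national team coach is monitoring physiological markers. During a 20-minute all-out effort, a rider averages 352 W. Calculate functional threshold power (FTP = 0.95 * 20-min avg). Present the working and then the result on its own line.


FTP = 0.95 * 352
= 334.4 W

334.4 W


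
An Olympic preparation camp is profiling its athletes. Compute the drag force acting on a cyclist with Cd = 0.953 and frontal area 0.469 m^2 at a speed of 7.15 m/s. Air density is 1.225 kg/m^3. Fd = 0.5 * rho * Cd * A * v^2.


Step 1: v^2 = 51.1225
Step 2: Fd = 0.5 * 1.225 * 0.953 * 0.469 * 51.1225
= 13.995 N

13.995 N


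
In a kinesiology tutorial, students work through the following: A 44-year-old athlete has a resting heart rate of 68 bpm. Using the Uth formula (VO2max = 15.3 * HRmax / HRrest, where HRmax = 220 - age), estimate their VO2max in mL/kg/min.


HRmax = 220 - 44 = 176 bpm
Ratio = HRmax / HRrest = 176 / 68 = 2.5882
VO2max = 15.3 * 2.5882 = 39.6 mL/kg/min

39.6 mL/kg/min


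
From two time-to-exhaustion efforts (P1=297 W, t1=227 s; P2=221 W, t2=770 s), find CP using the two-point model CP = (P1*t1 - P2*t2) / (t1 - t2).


Work in trial 1 = 67419 J
Work in trial 2 = 170170 J
Delta work = -102751 J
Delta time = -543 s
CP = -102751 / -543 = 189.23 W

189.23 W


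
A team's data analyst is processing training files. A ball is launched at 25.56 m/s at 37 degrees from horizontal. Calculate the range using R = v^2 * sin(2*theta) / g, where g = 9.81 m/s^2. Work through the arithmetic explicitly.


sin(2 * 37) = sin(74) = 0.961262
v^2 = 25.56^2 = 653.3136
R = 653.3136 * 0.961262 / 9.81
= 64.017 m

64.017 m


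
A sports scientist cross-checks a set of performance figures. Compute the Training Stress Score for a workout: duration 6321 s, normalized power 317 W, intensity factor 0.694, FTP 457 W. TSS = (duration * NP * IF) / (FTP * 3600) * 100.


Product = 6321 * 317 * 0.694 = 1390607.358
Base = 457 * 3600 = 1645200
TSS = 1390607.358 / 1645200 * 100 = 84.53

84.53 TSS


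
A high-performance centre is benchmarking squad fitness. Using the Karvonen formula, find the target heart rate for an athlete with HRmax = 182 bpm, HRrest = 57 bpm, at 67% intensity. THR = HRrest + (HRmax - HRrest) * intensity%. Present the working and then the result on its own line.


HRR = 182 - 57 = 125
THR = 57 + 125 * 0.67
= 57 + 83.75
= 140.75 bpm

140.75 bpm


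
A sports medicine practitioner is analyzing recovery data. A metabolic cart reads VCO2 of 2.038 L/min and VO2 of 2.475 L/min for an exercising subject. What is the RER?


RER = VCO2 / VO2 = 2.038 / 2.475 = 0.8234

0.8234


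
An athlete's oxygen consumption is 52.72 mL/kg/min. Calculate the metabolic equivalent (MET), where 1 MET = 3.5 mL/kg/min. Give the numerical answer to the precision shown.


MET = VO2 / 3.5
= 52.72 / 3.5
= 15.06 METs

15.06 METs


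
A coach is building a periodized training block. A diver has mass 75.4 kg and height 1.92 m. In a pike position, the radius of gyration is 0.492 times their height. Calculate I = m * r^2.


r = 0.492 * 1.92 = 0.94464 m
I = m * r^2 = 75.4 * 0.892345 = 67.283 kg*m^2

67.283 kg*m^2


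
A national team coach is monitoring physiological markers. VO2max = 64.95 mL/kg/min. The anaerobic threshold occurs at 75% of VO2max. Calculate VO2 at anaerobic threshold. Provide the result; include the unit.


AT fraction = 75 / 100 = 0.75
AT VO2 = 64.95 * 0.75
= 48.71 mL/kg/min

48.71 mL/kg/min


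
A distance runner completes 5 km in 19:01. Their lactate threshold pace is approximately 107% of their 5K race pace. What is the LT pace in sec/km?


Convert to seconds: 19 min 1 s = 1141 s
Pace per km = 1141 / 5 = 228.2 s/km
LT pace = 228.2 * 1.07 = 244.17 s/km

244.17 s/km


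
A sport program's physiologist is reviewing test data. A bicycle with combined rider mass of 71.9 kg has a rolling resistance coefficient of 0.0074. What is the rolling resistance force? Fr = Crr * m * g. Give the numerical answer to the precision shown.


Fr = 0.0074 * 71.9 * 9.81
= 0.53206 * 9.81
= 5.22 N

5.22 N


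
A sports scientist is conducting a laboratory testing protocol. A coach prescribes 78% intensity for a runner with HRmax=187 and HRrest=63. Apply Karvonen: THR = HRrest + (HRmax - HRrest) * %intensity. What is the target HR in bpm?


Heart rate reserve = 187 - 63 = 124
Intensity fraction = 78 / 100 = 0.78
THR = 63 + 124 * 0.78 = 159.72 bpm

159.72 bpm


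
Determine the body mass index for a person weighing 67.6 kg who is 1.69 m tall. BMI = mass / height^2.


BMI = mass / height^2
= 67.6 / 1.69^2
= 67.6 / 2.8561
= 23.67 kg/m^2

23.67 kg/m^2


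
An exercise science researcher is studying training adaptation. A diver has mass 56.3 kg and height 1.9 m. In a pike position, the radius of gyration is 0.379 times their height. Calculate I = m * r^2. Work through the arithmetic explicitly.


r = 0.379 * 1.9 = 0.7201 m
I = m * r^2 = 56.3 * 0.518544 = 29.194 kg*m^2

29.194 kg*m^2


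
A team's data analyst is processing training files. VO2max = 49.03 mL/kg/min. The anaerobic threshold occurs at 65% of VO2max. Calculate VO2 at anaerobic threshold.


AT fraction = 65 / 100 = 0.65
AT VO2 = 49.03 * 0.65
= 31.87 mL/kg/min

31.87 mL/kg/min


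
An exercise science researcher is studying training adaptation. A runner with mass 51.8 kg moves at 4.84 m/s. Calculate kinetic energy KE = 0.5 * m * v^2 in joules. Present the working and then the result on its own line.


v^2 = 4.84^2 = 23.4256
KE = 0.5 * 51.8 * 23.4256
= 606.72 J

606.72 J


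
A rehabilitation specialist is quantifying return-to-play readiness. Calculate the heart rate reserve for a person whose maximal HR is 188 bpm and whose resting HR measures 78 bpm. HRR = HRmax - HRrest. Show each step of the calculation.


HRmax = 188 bpm
HRrest = 78 bpm
HRR = 188 - 78 = 110 bpm

110 bpm


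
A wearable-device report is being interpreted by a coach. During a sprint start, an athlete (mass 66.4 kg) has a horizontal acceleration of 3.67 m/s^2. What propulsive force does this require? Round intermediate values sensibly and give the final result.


Propulsive force = mass * acceleration
= 66.4 kg * 3.67 m/s^2
= 243.69 N

243.69 N


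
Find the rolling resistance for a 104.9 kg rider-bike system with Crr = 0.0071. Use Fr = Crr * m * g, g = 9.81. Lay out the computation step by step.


m * g = 104.9 * 9.81 = 1029.069 N
Fr = 0.0071 * 1029.069 = 7.306 N

7.306 N
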